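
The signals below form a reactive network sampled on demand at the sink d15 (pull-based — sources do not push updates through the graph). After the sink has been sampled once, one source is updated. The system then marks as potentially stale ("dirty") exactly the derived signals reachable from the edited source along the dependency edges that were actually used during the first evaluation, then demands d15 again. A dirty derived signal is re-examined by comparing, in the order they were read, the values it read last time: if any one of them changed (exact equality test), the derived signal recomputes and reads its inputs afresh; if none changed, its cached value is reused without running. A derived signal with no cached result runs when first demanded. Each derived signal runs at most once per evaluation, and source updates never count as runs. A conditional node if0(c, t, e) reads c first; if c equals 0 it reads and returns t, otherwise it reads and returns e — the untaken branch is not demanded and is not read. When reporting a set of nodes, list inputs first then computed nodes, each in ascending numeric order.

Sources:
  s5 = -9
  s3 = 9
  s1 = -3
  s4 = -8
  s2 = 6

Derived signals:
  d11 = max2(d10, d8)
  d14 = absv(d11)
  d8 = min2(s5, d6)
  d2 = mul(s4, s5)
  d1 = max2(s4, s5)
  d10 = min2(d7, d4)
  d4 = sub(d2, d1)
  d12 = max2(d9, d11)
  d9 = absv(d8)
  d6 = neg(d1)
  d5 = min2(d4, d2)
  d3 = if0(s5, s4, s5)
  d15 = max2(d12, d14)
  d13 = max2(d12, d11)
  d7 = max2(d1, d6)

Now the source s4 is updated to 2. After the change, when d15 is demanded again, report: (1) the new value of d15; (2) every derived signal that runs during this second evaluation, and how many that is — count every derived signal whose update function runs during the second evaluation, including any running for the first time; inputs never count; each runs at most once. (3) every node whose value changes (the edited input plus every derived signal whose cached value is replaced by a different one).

d15 now evaluates to 9.
Run set: d1, d2, d4, d6, d7, d8, d10, d11, d12, d14, d15 (11 run).
Changed values: s4, d1, d2, d4, d6, d7, d10, d11, d14.
The important point: at d9 every value read last time is unchanged, so the dirty flag clears without a run.

Initial pass — values computed on the first demand:
  d1 = max2(-8, -9) = -8
  d2 = mul(-8, -9) = 72
  d4 = sub(72, -8) = 80
  d6 = neg(-8) = 8
  d7 = max2(-8, 8) = 8
  d8 = min2(-9, 8) = -9
  d9 = absv(-9) = 9
  d10 = min2(8, 80) = 8
  d11 = max2(8, -9) = 8
  d12 = max2(9, 8) = 9
  d14 = absv(8) = 8
  d15 = max2(9, 8) = 9

Second demand — change propagation:
  d1: re-runs because s4 -8->2; new result 2.
  d2: re-runs because s4 -8->2; new result -18.
  d4: re-runs because d2 72->-18; d1 -8->2; new result -20.
  d6: re-runs because d1 -8->2; new result -2.
  d7: re-runs because d1 -8->2; d6 8->-2; new result 2.
  d8: re-runs because d6 8->-2; new result -9 (unchanged).
  d9: re-examined; everything it read last time is the same (d8 unchanged) — cache 9 kept, no run.
  d10: re-runs because d7 8->2; d4 80->-20; new result -20.
  d11: re-runs because d10 8->-20; new result -9.
  d12: re-runs because d11 8->-9; new result 9 (unchanged).
  d14: re-runs because d11 8->-9; new result 9.
  d15: re-runs because d14 8->9; new result 9 (unchanged).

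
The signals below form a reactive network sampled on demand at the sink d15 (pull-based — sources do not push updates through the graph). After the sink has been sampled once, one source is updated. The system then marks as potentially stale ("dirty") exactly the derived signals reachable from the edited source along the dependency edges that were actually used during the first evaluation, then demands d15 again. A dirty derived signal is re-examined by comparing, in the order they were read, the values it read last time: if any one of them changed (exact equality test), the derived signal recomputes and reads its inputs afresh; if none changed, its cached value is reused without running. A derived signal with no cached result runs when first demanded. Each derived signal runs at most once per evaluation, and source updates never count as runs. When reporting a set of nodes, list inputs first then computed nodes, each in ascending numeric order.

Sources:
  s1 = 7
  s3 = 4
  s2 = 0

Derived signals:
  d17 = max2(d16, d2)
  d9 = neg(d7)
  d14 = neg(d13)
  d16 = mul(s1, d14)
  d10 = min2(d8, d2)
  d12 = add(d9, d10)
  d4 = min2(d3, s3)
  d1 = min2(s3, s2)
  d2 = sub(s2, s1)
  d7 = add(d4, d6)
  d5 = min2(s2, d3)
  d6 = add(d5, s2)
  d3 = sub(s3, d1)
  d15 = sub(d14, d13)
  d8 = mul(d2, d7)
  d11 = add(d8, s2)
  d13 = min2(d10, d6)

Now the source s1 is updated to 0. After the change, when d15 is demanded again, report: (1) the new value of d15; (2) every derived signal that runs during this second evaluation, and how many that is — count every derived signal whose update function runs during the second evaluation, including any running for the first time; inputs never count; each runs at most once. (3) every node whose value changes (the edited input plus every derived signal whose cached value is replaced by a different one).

Initial pass — values computed on the first demand:
  d1 = min2(4, 0) = 0
  d2 = sub(0, 7) = -7
  d3 = sub(4, 0) = 4
  d4 = min2(4, 4) = 4
  d5 = min2(0, 4) = 0
  d6 = add(0, 0) = 0
  d7 = add(4, 0) = 4
  d8 = mul(-7, 4) = -28
  d10 = min2(-28, -7) = -28
  d13 = min2(-28, 0) = -28
  d14 = neg(-28) = 28
  d15 = sub(28, -28) = 56

Second demand — change propagation:
  d2: re-runs because s1 7->0; new result 0.
  d8: re-runs because d2 -7->0; new result 0.
  d10: re-runs because d8 -28->0; d2 -7->0; new result 0.
  d13: re-runs because d10 -28->0; new result 0.
  d14: re-runs because d13 -28->0; new result 0.
  d15: re-runs because d14 28->0; d13 -28->0; new result 0.

d15 now evaluates to 0.
Run set: d2, d8, d10, d13, d14, d15 (6 run).
Changed values: s1, d2, d8, d10, d13, d14, d15.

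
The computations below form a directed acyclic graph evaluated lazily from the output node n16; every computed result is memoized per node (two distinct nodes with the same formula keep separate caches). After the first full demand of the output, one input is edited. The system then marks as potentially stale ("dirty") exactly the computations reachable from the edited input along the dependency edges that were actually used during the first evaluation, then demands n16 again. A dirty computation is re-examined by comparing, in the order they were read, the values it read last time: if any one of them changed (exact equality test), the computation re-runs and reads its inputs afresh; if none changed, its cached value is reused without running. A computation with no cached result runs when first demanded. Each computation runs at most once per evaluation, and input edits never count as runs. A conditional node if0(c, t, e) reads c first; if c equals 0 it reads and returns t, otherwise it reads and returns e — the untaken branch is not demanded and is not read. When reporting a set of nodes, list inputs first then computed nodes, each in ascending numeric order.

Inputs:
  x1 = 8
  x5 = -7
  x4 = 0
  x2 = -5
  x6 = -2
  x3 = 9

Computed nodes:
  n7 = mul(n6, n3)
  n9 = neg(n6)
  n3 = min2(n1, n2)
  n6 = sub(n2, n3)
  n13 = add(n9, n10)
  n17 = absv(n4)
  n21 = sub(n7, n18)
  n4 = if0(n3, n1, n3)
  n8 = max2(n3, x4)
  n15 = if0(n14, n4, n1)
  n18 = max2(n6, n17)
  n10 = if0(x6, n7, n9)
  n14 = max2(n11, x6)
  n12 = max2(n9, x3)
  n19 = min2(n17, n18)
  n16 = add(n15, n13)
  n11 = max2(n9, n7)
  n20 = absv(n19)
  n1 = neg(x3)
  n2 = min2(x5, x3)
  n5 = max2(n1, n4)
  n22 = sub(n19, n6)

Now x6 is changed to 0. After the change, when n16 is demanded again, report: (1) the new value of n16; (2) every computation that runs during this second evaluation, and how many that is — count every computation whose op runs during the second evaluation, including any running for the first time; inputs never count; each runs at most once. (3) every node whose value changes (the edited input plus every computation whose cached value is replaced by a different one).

Demanding n16 again yields -29.
6 computations run: n4, n10, n13, n14, n15, n16.
The nodes whose values change: x6, n10, n13, n14, n16.
Note the branch switch — n4 had no cache and runs now for the first time.

First demand of the output computes:
  n1 = neg(9) = -9
  n2 = min2(-7, 9) = -7
  n3 = min2(-9, -7) = -9
  n6 = sub(-7, -9) = 2
  n7 = mul(2, -9) = -18
  n9 = neg(2) = -2
  n10 = if0(x6=-2 -> else branch n9) = -2
  n11 = max2(-2, -18) = -2
  n13 = add(-2, -2) = -4
  n14 = max2(-2, -2) = -2
  n15 = if0(n14=-2 -> else branch n1) = -9
  n16 = add(-9, -4) = -13

After the edit, cleaning proceeds:
  n4: had never run; runs now, result -9.
  n10: a read changed (x6 -2->0) — executes, giving -18.
  n13: a read changed (n10 -2->-18) — executes, giving -20.
  n14: a read changed (x6 -2->0) — executes, giving 0.
  n15: a read changed (n14 -2->0) — executes, giving -9 — identical to its old value.
  n16: a read changed (n13 -4->-20) — executes, giving -29.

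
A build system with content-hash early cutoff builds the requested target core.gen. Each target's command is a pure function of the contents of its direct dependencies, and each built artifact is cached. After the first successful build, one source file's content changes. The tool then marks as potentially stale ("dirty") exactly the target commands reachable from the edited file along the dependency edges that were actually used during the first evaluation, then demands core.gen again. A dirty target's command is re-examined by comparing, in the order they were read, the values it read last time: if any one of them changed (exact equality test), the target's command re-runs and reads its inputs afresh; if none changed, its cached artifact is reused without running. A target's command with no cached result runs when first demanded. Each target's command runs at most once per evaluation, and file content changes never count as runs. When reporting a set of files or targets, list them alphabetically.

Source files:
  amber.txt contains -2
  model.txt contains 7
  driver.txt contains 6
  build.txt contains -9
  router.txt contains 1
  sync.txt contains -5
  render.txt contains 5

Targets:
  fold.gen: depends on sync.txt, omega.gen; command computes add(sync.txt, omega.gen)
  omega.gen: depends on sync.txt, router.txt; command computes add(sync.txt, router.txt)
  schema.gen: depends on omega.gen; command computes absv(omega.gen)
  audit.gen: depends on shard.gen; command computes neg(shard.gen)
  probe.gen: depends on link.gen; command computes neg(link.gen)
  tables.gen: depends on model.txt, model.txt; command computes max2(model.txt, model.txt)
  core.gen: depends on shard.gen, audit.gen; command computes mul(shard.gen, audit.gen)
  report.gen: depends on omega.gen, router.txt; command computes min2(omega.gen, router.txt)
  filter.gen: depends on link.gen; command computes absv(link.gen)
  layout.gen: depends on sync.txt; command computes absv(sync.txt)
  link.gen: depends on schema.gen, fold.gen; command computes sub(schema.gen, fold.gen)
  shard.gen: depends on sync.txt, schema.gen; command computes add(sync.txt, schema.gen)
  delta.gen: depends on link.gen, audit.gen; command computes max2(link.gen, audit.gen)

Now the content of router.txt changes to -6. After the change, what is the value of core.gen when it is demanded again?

New value of core.gen: -36.

First evaluation (everything demanded from the output):
  omega.gen = add(-5, 1) = -4
  schema.gen = absv(-4) = 4
  shard.gen = add(-5, 4) = -1
  audit.gen = neg(-1) = 1
  core.gen = mul(-1, 1) = -1

Propagation after the edit:
  omega.gen: runs — router.txt 1->-6; result -11.
  schema.gen: runs — omega.gen -4->-11; result 11.
  shard.gen: runs — schema.gen 4->11; result 6.
  audit.gen: runs — shard.gen -1->6; result -6.
  core.gen: runs — shard.gen -1->6; audit.gen 1->-6; result -36.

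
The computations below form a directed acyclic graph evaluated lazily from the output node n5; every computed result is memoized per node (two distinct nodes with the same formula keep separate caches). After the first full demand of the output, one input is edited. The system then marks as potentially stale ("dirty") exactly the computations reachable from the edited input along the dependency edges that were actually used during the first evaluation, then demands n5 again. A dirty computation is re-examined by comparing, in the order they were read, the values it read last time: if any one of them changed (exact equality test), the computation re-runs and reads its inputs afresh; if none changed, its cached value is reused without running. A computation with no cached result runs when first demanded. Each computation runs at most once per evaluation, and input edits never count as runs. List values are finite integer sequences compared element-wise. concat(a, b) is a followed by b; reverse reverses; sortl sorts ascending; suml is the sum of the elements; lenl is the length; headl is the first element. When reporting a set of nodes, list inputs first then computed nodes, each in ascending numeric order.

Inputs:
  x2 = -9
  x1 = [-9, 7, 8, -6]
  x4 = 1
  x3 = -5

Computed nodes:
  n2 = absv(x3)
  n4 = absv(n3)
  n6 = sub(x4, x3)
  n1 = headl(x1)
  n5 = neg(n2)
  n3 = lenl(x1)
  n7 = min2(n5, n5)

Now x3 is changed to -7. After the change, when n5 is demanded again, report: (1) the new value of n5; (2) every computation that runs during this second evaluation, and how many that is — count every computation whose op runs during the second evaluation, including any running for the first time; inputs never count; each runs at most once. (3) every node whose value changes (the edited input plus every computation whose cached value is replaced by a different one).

Demanding n5 again yields -7.
2 computations run: n2, n5.
The nodes whose values change: x3, n2, n5.

First demand of the output computes:
  n2 = absv(-5) = 5
  n5 = neg(5) = -5

After the edit, cleaning proceeds:
  n2: a read changed (x3 -5->-7) — executes, giving 7.
  n5: a read changed (n2 5->7) — executes, giving -7.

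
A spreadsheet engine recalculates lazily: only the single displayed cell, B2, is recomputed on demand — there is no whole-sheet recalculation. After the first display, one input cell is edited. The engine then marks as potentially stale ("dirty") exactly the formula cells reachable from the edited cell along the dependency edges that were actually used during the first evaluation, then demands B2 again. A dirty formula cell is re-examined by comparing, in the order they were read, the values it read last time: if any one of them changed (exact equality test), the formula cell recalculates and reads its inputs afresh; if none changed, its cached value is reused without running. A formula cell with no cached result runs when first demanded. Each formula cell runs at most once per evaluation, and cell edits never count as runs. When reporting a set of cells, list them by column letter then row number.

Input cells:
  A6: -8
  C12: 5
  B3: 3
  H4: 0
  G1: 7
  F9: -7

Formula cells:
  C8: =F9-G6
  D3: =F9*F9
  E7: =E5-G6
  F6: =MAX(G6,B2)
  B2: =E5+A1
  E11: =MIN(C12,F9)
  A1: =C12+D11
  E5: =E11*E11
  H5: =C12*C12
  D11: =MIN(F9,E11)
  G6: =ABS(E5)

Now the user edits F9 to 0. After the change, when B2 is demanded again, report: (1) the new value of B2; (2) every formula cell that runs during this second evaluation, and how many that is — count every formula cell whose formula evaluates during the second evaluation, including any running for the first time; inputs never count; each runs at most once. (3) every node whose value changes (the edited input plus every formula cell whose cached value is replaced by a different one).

First evaluation (everything demanded from the output):
  E11 = MIN(5, -7) = -7
  D11 = MIN(-7, -7) = -7
  A1 = 5 + -7 = -2
  E5 = -7 * -7 = 49
  B2 = 49 + -2 = 47

Propagation after the edit:
  E11: runs — F9 -7->0; result 0.
  D11: runs — F9 -7->0; E11 -7->0; result 0.
  A1: runs — D11 -7->0; result 5.
  E5: runs — E11 -7->0; E11 -7->0; result 0.
  B2: runs — E5 49->0; A1 -2->5; result 5.

New value of B2: 5.
Formula cells that run: A1, B2, D11, E5, E11 — 5 in total.
Values that change: A1, B2, D11, E5, E11, F9.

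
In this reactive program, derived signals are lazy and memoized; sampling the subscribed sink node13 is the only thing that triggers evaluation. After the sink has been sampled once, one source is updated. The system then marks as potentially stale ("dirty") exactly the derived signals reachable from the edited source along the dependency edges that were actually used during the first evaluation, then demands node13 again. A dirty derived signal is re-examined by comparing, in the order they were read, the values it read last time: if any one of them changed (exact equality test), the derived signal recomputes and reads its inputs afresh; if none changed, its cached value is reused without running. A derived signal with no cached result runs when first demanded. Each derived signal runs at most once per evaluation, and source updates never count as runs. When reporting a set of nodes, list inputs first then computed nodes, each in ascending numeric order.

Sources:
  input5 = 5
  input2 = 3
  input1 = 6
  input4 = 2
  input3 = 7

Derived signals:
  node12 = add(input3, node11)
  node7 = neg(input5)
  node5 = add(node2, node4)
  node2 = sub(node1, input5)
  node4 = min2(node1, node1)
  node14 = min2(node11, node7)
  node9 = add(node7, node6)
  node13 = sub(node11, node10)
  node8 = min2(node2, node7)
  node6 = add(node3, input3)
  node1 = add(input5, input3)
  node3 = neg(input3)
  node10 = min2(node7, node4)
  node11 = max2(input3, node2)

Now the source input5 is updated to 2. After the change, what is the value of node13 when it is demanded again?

Demanding node13 again yields 9.
Note where the cutoff bites: node11 is checked, finds nothing changed, and keeps its cache.

First demand of the output computes:
  node1 = add(5, 7) = 12
  node2 = sub(12, 5) = 7
  node4 = min2(12, 12) = 12
  node7 = neg(5) = -5
  node10 = min2(-5, 12) = -5
  node11 = max2(7, 7) = 7
  node13 = sub(7, -5) = 12

After the edit, cleaning proceeds:
  node1: a read changed (input5 5->2) — executes, giving 9.
  node2: a read changed (node1 12->9; input5 5->2) — executes, giving 7 — identical to its old value.
  node4: a read changed (node1 12->9; node1 12->9) — executes, giving 9.
  node7: a read changed (input5 5->2) — executes, giving -2.
  node10: a read changed (node7 -5->-2; node4 12->9) — executes, giving -2.
  node11: dirty, but its reads are unchanged (input3 unchanged, node2 unchanged); cached 7 stands.
  node13: a read changed (node10 -5->-2) — executes, giving 9.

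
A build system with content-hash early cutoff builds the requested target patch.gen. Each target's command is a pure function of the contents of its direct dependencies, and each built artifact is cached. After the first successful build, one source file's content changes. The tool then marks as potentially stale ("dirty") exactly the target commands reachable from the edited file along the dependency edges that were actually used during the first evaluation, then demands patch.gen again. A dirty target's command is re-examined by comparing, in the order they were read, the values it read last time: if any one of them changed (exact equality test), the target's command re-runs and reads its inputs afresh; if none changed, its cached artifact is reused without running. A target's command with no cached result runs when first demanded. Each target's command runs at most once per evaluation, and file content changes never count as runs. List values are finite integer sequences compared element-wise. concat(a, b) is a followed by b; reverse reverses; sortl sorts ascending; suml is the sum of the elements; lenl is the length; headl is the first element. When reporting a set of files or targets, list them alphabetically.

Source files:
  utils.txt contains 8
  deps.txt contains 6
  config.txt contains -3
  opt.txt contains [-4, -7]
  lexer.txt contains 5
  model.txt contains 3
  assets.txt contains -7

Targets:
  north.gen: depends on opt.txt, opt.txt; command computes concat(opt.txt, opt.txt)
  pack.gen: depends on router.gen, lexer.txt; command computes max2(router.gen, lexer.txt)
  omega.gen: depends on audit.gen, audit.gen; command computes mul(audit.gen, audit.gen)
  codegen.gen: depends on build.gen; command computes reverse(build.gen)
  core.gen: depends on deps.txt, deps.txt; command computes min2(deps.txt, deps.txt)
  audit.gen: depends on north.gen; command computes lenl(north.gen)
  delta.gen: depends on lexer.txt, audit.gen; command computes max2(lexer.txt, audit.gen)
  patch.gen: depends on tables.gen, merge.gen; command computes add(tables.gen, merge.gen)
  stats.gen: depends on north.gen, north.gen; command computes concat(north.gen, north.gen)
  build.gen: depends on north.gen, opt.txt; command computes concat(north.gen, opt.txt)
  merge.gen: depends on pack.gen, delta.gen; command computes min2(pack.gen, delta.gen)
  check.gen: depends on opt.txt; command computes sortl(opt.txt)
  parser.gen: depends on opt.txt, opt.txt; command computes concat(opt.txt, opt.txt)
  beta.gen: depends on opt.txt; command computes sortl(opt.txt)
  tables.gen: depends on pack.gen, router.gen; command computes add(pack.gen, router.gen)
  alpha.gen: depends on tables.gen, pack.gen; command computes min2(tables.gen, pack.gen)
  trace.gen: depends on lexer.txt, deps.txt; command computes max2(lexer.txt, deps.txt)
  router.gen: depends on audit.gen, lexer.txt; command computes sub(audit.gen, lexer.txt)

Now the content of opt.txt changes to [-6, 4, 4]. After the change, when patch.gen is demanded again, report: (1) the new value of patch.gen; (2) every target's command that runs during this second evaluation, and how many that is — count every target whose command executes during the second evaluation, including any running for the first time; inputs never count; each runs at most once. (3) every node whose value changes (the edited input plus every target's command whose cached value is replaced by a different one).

New value of patch.gen: 11.
Target commands that run: audit.gen, delta.gen, merge.gen, north.gen, pack.gen, patch.gen, router.gen, tables.gen — 8 in total.
Values that change: audit.gen, delta.gen, north.gen, opt.txt, patch.gen, router.gen, tables.gen.

First evaluation (everything demanded from the output):
  north.gen = concat([-4, -7], [-4, -7]) = [-4, -7, -4, -7]
  audit.gen = lenl([-4, -7, -4, -7]) = 4
  delta.gen = max2(5, 4) = 5
  router.gen = sub(4, 5) = -1
  pack.gen = max2(-1, 5) = 5
  merge.gen = min2(5, 5) = 5
  tables.gen = add(5, -1) = 4
  patch.gen = add(4, 5) = 9

Propagation after the edit:
  north.gen: runs — opt.txt [-4, -7]->[-6, 4, 4]; opt.txt [-4, -7]->[-6, 4, 4]; result [-6, 4, 4, -6, 4, 4].
  audit.gen: runs — north.gen [-4, -7, -4, -7]->[-6, 4, 4, -6, 4, 4]; result 6.
  delta.gen: runs — audit.gen 4->6; result 6.
  router.gen: runs — audit.gen 4->6; result 1.
  pack.gen: runs — router.gen -1->1; result 5 (same value as before).
  merge.gen: runs — delta.gen 5->6; result 5 (same value as before).
  tables.gen: runs — router.gen -1->1; result 6.
  patch.gen: runs — tables.gen 4->6; result 11.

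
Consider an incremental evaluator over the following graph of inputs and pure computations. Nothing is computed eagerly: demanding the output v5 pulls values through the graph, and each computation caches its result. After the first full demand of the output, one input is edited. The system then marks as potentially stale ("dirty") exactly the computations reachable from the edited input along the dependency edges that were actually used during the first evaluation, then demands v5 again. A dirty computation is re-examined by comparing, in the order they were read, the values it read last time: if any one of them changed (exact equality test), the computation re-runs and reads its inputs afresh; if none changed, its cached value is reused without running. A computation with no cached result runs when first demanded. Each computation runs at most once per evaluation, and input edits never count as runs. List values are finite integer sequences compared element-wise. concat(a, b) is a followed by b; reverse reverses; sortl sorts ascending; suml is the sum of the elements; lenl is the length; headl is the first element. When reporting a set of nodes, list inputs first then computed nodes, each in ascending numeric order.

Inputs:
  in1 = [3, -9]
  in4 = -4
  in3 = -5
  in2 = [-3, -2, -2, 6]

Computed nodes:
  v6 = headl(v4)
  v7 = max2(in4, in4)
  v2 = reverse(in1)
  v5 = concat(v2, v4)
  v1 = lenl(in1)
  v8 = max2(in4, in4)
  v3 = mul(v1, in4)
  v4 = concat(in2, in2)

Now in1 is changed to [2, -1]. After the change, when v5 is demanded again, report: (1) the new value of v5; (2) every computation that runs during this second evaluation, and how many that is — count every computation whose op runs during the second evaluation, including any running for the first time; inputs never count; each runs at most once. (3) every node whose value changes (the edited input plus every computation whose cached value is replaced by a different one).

Initial pass — values computed on the first demand:
  v2 = reverse([3, -9]) = [-9, 3]
  v4 = concat([-3, -2, -2, 6], [-3, -2, -2, 6]) = [-3, -2, -2, 6, -3, -2, -2, 6]
  v5 = concat([-9, 3], [-3, -2, -2, 6, -3, -2, -2, 6]) = [-9, 3, -3, -2, -2, 6, -3, -2, -2, 6]

Second demand — change propagation:
  v2: re-runs because in1 [3, -9]->[2, -1]; new result [-1, 2].
  v5: re-runs because v2 [-9, 3]->[-1, 2]; new result [-1, 2, -3, -2, -2, 6, -3, -2, -2, 6].

v5 now evaluates to [-1, 2, -3, -2, -2, 6, -3, -2, -2, 6].
Run set: v2, v5 (2 run).
Changed values: in1, v2, v5.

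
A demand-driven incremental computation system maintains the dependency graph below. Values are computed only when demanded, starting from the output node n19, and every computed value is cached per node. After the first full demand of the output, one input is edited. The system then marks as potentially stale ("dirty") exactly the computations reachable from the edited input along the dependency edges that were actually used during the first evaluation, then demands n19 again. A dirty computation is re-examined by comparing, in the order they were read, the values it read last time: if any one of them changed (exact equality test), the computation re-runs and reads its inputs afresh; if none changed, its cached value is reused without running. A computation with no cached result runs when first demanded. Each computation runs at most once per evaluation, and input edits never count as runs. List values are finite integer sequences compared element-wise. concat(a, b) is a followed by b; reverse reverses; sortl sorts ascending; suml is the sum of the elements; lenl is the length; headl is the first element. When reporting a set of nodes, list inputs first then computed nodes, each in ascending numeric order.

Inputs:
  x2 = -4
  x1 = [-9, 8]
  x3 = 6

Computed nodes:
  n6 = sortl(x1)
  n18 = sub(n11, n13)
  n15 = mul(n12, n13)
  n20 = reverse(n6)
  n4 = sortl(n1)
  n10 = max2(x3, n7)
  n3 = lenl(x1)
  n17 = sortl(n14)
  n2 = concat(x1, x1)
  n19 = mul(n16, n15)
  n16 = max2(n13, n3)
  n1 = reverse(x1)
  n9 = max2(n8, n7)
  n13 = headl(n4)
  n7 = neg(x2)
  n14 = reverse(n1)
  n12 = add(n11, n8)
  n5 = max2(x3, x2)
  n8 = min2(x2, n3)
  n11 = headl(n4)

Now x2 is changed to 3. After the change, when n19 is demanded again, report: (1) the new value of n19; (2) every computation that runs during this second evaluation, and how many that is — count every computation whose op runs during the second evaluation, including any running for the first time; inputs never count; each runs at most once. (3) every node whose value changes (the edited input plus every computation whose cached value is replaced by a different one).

New value of n19: 126.
Computations that run: n8, n12, n15, n19 — 4 in total.
Values that change: x2, n8, n12, n15, n19.

First evaluation (everything demanded from the output):
  n1 = reverse([-9, 8]) = [8, -9]
  n3 = lenl([-9, 8]) = 2
  n4 = sortl([8, -9]) = [-9, 8]
  n8 = min2(-4, 2) = -4
  n11 = headl([-9, 8]) = -9
  n12 = add(-9, -4) = -13
  n13 = headl([-9, 8]) = -9
  n15 = mul(-13, -9) = 117
  n16 = max2(-9, 2) = 2
  n19 = mul(2, 117) = 234

Propagation after the edit:
  n8: runs — x2 -4->3; result 2.
  n12: runs — n8 -4->2; result -7.
  n15: runs — n12 -13->-7; result 63.
  n19: runs — n15 117->63; result 126.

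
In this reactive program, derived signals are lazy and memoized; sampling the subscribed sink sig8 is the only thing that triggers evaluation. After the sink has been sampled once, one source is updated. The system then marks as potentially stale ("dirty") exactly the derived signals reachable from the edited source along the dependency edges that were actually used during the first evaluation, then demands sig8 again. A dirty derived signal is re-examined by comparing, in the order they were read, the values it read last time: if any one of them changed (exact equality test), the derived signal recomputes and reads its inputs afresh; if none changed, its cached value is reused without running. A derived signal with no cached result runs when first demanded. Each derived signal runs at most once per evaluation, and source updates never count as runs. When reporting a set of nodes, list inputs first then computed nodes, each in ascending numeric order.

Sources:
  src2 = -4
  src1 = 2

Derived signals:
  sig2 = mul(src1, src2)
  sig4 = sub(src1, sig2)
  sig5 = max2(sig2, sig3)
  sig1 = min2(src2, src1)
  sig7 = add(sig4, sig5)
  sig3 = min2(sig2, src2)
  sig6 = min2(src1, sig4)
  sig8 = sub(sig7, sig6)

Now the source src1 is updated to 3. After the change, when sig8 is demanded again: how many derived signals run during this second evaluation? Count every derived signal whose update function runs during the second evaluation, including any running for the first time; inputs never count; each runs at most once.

7 derived signals run: sig2, sig3, sig4, sig5, sig6, sig7, sig8.

First demand of the output computes:
  sig2 = mul(2, -4) = -8
  sig3 = min2(-8, -4) = -8
  sig4 = sub(2, -8) = 10
  sig5 = max2(-8, -8) = -8
  sig6 = min2(2, 10) = 2
  sig7 = add(10, -8) = 2
  sig8 = sub(2, 2) = 0

After the edit, cleaning proceeds:
  sig2: a read changed (src1 2->3) — executes, giving -12.
  sig3: a read changed (sig2 -8->-12) — executes, giving -12.
  sig4: a read changed (src1 2->3; sig2 -8->-12) — executes, giving 15.
  sig5: a read changed (sig2 -8->-12; sig3 -8->-12) — executes, giving -12.
  sig6: a read changed (src1 2->3; sig4 10->15) — executes, giving 3.
  sig7: a read changed (sig4 10->15; sig5 -8->-12) — executes, giving 3.
  sig8: a read changed (sig7 2->3; sig6 2->3) — executes, giving 0 — identical to its old value.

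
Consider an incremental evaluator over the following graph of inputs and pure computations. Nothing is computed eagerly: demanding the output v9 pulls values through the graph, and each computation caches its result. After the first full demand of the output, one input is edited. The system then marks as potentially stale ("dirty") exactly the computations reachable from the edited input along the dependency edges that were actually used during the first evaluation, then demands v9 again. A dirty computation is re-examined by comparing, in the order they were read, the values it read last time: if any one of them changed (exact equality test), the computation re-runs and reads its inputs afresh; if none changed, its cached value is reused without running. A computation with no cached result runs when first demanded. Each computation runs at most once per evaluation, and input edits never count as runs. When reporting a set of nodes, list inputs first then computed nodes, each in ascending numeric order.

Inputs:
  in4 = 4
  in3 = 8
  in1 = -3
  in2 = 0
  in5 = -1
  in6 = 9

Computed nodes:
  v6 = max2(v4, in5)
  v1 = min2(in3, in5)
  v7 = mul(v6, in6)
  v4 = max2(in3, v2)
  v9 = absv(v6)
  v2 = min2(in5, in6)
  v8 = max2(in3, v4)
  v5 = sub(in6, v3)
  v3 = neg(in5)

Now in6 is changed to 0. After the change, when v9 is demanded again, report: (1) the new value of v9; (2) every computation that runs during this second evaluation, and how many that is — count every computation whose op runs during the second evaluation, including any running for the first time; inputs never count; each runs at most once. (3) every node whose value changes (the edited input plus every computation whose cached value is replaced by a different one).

v9 now evaluates to 8.
Run set: v2 (1 run).
Changed values: in6.
The important point: v2 recomputes to an identical value, and the output ends up unchanged.

Initial pass — values computed on the first demand:
  v2 = min2(-1, 9) = -1
  v4 = max2(8, -1) = 8
  v6 = max2(8, -1) = 8
  v9 = absv(8) = 8

Second demand — change propagation:
  v2: re-runs because in6 9->0; new result -1 (unchanged).
  v4: re-examined; everything it read last time is the same (in3 unchanged, v2 unchanged) — cache 8 kept, no run.
  v6: re-examined; everything it read last time is the same (v4 unchanged, in5 unchanged) — cache 8 kept, no run.
  v9: re-examined; everything it read last time is the same (v6 unchanged) — cache 8 kept, no run.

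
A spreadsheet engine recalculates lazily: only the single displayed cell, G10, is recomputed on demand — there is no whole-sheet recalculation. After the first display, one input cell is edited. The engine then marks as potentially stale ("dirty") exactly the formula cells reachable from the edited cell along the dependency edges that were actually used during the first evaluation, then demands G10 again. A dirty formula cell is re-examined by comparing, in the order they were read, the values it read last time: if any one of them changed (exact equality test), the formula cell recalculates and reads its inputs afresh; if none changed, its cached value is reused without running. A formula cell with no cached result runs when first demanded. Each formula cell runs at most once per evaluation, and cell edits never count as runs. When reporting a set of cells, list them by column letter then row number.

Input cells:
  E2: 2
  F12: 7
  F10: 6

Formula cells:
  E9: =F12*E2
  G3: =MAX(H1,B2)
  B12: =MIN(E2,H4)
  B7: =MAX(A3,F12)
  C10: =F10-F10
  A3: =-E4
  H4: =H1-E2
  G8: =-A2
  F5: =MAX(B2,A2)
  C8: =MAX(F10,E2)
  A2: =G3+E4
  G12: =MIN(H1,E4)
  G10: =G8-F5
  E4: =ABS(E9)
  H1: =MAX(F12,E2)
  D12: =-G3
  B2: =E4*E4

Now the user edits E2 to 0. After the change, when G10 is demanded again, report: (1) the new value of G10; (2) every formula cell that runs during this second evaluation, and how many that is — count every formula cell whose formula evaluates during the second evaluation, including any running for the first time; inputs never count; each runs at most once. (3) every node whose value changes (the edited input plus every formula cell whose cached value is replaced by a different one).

New value of G10: -14.
Formula cells that run: A2, B2, E4, E9, F5, G3, G8, G10, H1 — 9 in total.
Values that change: A2, B2, E2, E4, E9, F5, G3, G8, G10.

First evaluation (everything demanded from the output):
  E9 = 7 * 2 = 14
  E4 = ABS(14) = 14
  B2 = 14 * 14 = 196
  H1 = MAX(7, 2) = 7
  G3 = MAX(7, 196) = 196
  A2 = 196 + 14 = 210
  F5 = MAX(196, 210) = 210
  G8 = -(210) = -210
  G10 = -210 - 210 = -420

Propagation after the edit:
  E9: runs — E2 2->0; result 0.
  E4: runs — E9 14->0; result 0.
  B2: runs — E4 14->0; E4 14->0; result 0.
  H1: runs — E2 2->0; result 7 (same value as before).
  G3: runs — B2 196->0; result 7.
  A2: runs — G3 196->7; E4 14->0; result 7.
  F5: runs — B2 196->0; A2 210->7; result 7.
  G8: runs — A2 210->7; result -7.
  G10: runs — G8 -210->-7; F5 210->7; result -14.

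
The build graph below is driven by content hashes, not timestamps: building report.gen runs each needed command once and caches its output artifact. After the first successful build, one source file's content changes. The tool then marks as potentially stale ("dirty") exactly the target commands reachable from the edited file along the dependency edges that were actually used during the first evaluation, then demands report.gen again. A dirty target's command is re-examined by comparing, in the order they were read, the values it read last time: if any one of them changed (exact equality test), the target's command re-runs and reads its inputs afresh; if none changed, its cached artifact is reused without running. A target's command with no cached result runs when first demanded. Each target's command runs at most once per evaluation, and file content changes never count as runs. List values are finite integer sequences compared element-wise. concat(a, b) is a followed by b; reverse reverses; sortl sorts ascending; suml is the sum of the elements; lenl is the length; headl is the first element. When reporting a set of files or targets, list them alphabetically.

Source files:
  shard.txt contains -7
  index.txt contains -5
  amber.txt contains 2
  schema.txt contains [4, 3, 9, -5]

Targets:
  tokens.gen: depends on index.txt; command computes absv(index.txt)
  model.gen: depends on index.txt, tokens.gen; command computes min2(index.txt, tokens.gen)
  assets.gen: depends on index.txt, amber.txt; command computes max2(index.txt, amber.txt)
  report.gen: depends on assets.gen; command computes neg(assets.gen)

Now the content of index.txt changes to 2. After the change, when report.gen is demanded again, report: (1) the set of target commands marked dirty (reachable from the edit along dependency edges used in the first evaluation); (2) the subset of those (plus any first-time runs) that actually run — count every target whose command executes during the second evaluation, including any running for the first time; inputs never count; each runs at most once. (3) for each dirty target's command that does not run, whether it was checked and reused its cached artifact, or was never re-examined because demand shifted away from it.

Dirty set: assets.gen, report.gen.
Run set: assets.gen (1 run).
Re-examined without running (cache reused): report.gen.
The important point: assets.gen recomputes to an identical value, and the output ends up unchanged.

Initial pass — values computed on the first demand:
  assets.gen = max2(-5, 2) = 2
  report.gen = neg(2) = -2

Second demand — change propagation:
  assets.gen: re-runs because index.txt -5->2; new result 2 (unchanged).
  report.gen: re-examined; everything it read last time is the same (assets.gen unchanged) — cache -2 kept, no run.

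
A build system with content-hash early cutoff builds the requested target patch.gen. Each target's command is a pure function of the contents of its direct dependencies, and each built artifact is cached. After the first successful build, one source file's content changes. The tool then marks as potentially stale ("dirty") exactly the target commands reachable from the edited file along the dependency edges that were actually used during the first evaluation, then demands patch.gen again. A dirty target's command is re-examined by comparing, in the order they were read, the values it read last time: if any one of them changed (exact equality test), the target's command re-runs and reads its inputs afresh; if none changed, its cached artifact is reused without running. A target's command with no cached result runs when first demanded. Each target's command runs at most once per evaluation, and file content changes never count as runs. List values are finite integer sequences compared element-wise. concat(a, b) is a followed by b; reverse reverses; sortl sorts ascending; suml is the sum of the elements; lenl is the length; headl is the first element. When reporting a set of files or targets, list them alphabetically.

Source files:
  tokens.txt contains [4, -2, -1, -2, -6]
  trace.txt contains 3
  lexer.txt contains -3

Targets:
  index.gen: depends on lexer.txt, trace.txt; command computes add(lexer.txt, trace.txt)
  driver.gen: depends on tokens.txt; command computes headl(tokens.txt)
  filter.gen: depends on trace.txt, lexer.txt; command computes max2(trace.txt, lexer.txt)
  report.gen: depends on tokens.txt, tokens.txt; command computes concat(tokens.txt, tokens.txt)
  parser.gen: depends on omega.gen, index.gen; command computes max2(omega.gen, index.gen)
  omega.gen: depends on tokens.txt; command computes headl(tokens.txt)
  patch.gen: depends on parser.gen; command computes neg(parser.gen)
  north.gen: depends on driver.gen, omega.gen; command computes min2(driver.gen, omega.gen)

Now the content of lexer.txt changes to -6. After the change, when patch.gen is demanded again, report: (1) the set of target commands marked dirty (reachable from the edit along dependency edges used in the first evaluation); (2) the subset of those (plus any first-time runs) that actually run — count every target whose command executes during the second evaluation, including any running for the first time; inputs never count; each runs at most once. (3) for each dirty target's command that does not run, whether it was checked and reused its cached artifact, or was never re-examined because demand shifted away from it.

Marked dirty: index.gen, parser.gen, patch.gen.
Target commands that run: index.gen, parser.gen — 2 in total.
Checked but reused from cache: patch.gen.
Key observation: the change is absorbed at parser.gen — it re-runs but produces the same value, and the output's value is unchanged.

First evaluation (everything demanded from the output):
  index.gen = add(-3, 3) = 0
  omega.gen = headl([4, -2, -1, -2, -6]) = 4
  parser.gen = max2(4, 0) = 4
  patch.gen = neg(4) = -4

Propagation after the edit:
  index.gen: runs — lexer.txt -3->-6; result -3.
  parser.gen: runs — index.gen 0->-3; result 4 (same value as before).
  patch.gen: checked — values it read are unchanged (parser.gen unchanged); reused cached -4 without running.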